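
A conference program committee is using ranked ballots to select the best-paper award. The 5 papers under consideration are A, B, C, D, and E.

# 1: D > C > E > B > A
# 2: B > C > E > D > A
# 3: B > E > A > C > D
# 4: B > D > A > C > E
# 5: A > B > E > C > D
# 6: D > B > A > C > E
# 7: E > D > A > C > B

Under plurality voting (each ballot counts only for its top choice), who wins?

First-place vote totals:
  A: 1
  B: 3
  C: 0
  D: 2
  E: 1
B has the most first-place votes.

B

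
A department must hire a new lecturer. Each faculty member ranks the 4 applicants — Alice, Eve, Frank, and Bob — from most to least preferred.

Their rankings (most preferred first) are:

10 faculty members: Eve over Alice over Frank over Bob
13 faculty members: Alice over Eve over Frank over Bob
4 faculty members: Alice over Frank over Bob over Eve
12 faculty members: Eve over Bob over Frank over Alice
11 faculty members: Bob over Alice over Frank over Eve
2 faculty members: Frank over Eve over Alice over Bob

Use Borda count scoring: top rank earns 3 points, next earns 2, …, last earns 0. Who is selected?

Borda scores:
  Alice: 10·2 + 13·3 + 4·3 + 12·0 + 11·2 + 2·1 = 95
  Eve: 10·3 + 13·2 + 4·0 + 12·3 + 11·0 + 2·2 = 96
  Frank: 10·1 + 13·1 + 4·2 + 12·1 + 11·1 + 2·3 = 60
  Bob: 10·0 + 13·0 + 4·1 + 12·2 + 11·3 + 2·0 = 61
Eve has the highest total.

Eve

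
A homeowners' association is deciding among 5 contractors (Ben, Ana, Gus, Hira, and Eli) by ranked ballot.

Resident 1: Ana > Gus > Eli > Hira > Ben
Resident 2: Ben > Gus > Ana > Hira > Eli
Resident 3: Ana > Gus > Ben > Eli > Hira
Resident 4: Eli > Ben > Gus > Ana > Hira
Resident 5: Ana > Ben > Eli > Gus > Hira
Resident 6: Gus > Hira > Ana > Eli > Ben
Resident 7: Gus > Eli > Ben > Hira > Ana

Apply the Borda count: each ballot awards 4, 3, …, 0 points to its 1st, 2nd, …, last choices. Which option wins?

Borda scores:
  Ben: 0 + 4 + 2 + 3 + 3 + 0 + 2 = 14
  Ana: 4 + 2 + 4 + 1 + 4 + 2 + 0 = 17
  Gus: 3 + 3 + 3 + 2 + 1 + 4 + 4 = 20
  Hira: 1 + 1 + 0 + 0 + 0 + 3 + 1 = 6
  Eli: 2 + 0 + 1 + 4 + 2 + 1 + 3 = 13
Gus has the highest total.

Gus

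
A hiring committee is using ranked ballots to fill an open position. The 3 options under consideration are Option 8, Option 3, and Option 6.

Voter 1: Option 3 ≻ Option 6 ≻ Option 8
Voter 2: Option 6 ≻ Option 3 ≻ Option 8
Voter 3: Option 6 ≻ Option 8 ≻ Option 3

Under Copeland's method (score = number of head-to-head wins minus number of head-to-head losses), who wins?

Pairwise results:
  Option 8 vs Option 3: Option 3 wins 2–1.
  Option 8 vs Option 6: Option 6 wins 3–0.
  Option 3 vs Option 6: Option 6 wins 2–1.
Copeland scores (wins − losses):
  Option 8: 0 − 2 = -2
  Option 3: 1 − 1 = 0
  Option 6: 2 − 0 = 2
Option 6 has the best Copeland score.

Option 6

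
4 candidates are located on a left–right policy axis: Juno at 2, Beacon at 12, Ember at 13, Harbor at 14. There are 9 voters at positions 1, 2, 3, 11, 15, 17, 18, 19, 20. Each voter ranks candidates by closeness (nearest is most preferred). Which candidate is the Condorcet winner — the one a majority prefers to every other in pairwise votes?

Harbor

With single-peaked preferences on a line, the Condorcet winner is the candidate closest to the median voter.
The median voter (position 15) is closest to Harbor at 14.
Check: Harbor vs Ember — voters closer to Harbor: 5 of 9.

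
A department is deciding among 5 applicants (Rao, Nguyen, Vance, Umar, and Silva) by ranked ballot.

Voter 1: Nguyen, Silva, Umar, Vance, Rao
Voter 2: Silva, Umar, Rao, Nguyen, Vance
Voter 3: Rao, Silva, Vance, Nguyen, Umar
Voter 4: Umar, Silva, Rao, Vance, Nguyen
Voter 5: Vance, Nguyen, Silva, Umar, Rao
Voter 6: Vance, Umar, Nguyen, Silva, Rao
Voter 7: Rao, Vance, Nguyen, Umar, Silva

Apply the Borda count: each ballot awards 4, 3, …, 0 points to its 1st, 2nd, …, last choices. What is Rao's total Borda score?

12

Borda scores:
  Rao: 0 + 2 + 4 + 2 + 0 + 0 + 4 = 12
  Nguyen: 4 + 1 + 1 + 0 + 3 + 2 + 2 = 13
  Vance: 1 + 0 + 2 + 1 + 4 + 4 + 3 = 15
  Umar: 2 + 3 + 0 + 4 + 1 + 3 + 1 = 14
  Silva: 3 + 4 + 3 + 3 + 2 + 1 + 0 = 16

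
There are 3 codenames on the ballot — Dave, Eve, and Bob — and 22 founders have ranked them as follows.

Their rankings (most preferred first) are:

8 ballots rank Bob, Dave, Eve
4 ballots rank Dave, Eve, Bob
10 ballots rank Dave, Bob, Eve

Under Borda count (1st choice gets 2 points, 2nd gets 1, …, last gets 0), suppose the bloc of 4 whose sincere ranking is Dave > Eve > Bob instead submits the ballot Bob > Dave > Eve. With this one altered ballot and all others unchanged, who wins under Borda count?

Borda totals with the altered ballot: Dave 32, Eve 0, Bob 34.
The switch changes the winner from Dave to Bob.

Bob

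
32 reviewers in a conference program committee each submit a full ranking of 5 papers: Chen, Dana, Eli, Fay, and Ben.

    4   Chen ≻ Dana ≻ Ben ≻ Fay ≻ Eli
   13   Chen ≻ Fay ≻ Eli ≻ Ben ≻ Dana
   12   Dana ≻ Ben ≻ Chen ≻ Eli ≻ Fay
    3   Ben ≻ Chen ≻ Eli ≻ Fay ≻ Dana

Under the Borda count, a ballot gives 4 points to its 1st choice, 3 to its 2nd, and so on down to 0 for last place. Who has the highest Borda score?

Borda scores:
  Chen: 4·4 + 13·4 + 12·2 + 3·3 = 101
  Dana: 4·3 + 13·0 + 12·4 + 3·0 = 60
  Eli: 4·0 + 13·2 + 12·1 + 3·2 = 44
  Fay: 4·1 + 13·3 + 12·0 + 3·1 = 46
  Ben: 4·2 + 13·1 + 12·3 + 3·4 = 69
Chen has the highest total.

Chen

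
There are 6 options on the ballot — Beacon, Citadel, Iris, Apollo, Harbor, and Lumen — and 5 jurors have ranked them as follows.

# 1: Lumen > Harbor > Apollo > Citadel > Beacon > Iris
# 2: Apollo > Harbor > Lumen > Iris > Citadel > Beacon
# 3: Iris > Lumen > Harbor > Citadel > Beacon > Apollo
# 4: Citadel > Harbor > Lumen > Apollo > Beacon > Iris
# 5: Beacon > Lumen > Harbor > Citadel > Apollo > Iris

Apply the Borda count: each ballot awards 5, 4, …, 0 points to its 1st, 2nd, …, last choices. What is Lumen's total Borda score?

Borda scores:
  Beacon: 1 + 0 + 1 + 1 + 5 = 8
  Citadel: 2 + 1 + 2 + 5 + 2 = 12
  Iris: 0 + 2 + 5 + 0 + 0 = 7
  Apollo: 3 + 5 + 0 + 2 + 1 = 11
  Harbor: 4 + 4 + 3 + 4 + 3 = 18
  Lumen: 5 + 3 + 4 + 3 + 4 = 19

19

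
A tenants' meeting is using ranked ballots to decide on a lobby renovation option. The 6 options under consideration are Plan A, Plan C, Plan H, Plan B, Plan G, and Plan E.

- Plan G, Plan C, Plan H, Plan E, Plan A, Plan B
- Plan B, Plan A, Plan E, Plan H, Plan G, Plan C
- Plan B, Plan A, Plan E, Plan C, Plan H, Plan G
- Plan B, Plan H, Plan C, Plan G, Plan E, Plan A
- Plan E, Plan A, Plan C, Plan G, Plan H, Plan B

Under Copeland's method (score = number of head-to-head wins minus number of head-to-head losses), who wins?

Plan B

Pairwise results:
  Plan A vs Plan C: Plan A wins 3–2.
  Plan A vs Plan H: Plan A wins 3–2.
  Plan A vs Plan B: Plan B wins 3–2.
  Plan A vs Plan G: Plan A wins 3–2.
  Plan A vs Plan E: Plan E wins 3–2.
  Plan C vs Plan H: Plan C wins 3–2.
  Plan C vs Plan B: Plan B wins 3–2.
  Plan C vs Plan G: Plan C wins 3–2.
  Plan C vs Plan E: Plan E wins 3–2.
  Plan H vs Plan B: Plan B wins 3–2.
  Plan H vs Plan G: Plan H wins 3–2.
  Plan H vs Plan E: Plan E wins 3–2.
  Plan B vs Plan G: Plan B wins 3–2.
  Plan B vs Plan E: Plan B wins 3–2.
  Plan G vs Plan E: Plan E wins 3–2.
Copeland scores (wins − losses):
  Plan A: 3 − 2 = 1
  Plan C: 2 − 3 = -1
  Plan H: 1 − 4 = -3
  Plan B: 5 − 0 = 5
  Plan G: 0 − 5 = -5
  Plan E: 4 − 1 = 3
Plan B has the best Copeland score.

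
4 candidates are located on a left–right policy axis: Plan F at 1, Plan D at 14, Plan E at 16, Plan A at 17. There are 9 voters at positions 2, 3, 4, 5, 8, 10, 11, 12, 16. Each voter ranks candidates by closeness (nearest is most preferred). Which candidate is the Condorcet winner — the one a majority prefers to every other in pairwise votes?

With single-peaked preferences on a line, the Condorcet winner is the candidate closest to the median voter.
The median voter (position 8) is closest to Plan D at 14.
Check: Plan D vs Plan F — voters closer to Plan D: 5 of 9.

Plan D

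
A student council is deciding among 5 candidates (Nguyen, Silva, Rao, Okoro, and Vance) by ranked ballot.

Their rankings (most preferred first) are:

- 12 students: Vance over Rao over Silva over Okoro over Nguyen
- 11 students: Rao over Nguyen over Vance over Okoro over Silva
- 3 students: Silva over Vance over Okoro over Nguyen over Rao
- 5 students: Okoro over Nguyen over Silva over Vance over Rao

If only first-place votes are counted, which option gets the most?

First-place vote totals:
  Nguyen: 0
  Silva: 3
  Rao: 11
  Okoro: 5
  Vance: 12
Vance has the most first-place votes.

Vance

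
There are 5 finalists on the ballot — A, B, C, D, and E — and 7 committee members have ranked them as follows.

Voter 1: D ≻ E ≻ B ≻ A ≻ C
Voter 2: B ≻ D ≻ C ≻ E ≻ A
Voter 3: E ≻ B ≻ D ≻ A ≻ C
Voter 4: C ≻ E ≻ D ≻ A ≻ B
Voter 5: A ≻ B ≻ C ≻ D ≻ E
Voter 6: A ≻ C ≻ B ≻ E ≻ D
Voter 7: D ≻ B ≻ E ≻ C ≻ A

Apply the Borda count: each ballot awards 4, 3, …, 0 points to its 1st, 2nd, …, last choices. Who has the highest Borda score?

B

Borda scores:
  A: 1 + 0 + 1 + 1 + 4 + 4 + 0 = 11
  B: 2 + 4 + 3 + 0 + 3 + 2 + 3 = 17
  C: 0 + 2 + 0 + 4 + 2 + 3 + 1 = 12
  D: 4 + 3 + 2 + 2 + 1 + 0 + 4 = 16
  E: 3 + 1 + 4 + 3 + 0 + 1 + 2 = 14
B has the highest total.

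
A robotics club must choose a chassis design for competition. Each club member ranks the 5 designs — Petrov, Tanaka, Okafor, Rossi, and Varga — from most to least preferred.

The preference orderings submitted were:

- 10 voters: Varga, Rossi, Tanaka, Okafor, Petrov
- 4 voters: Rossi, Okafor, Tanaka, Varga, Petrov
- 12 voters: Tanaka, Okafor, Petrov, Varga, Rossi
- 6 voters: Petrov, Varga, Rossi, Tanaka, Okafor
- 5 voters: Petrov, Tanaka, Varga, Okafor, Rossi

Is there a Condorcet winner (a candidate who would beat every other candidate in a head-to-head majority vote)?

Head-to-head results (37 voters total):
Petrov vs Tanaka: Tanaka wins 26–11.
Petrov vs Okafor: Okafor wins 26–11.
Petrov vs Rossi: Petrov wins 23–14.
Petrov vs Varga: Petrov wins 23–14.
Tanaka vs Okafor: Tanaka wins 33–4.
Tanaka vs Rossi: Rossi wins 20–17.
Tanaka vs Varga: Tanaka wins 21–16.
Okafor vs Rossi: Rossi wins 20–17.
Okafor vs Varga: Varga wins 21–16.
Rossi vs Varga: Varga wins 33–4.
No candidate beats all others: Petrov beats Rossi beats Tanaka beats Petrov, a majority cycle.

No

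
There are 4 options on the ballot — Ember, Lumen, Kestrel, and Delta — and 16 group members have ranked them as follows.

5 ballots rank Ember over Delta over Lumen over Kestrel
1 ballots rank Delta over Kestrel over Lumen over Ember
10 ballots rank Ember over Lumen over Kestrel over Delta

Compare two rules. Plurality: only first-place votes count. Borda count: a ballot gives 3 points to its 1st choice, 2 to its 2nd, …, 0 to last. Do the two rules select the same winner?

Plurality first-place counts: Ember 15, Lumen 0, Kestrel 0, Delta 1 → Ember.
Borda totals: Ember 45, Lumen 26, Kestrel 12, Delta 13 → Ember.
The two rules agree on Ember.

Yes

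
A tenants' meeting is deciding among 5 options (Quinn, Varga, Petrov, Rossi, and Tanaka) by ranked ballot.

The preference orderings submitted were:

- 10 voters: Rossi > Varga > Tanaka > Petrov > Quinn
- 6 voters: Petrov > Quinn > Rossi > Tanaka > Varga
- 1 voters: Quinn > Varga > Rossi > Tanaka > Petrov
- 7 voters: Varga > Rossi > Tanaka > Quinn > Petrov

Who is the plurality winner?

First-place vote totals:
  Quinn: 1
  Varga: 7
  Petrov: 6
  Rossi: 10
  Tanaka: 0
Rossi has the most first-place votes.

Rossi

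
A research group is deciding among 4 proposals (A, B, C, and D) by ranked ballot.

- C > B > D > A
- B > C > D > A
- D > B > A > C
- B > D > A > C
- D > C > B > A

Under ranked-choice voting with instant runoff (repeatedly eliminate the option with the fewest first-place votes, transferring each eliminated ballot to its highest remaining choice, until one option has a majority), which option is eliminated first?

A

Round 1: B 2, D 2, C 1, A 0. A has the fewest and is eliminated.
Round 2: B 2, D 2, C 1. C has the fewest and is eliminated.
Round 3: B 3, D 2. B has a majority.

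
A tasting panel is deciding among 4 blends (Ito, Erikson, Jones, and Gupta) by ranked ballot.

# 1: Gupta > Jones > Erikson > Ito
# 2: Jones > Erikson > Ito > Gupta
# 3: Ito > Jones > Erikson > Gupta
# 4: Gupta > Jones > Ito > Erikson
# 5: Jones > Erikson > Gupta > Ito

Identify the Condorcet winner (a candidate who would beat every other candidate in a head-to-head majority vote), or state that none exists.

Head-to-head results (5 voters total):
Ito vs Erikson: Erikson wins 3–2.
Ito vs Jones: Jones wins 4–1.
Ito vs Gupta: Gupta wins 3–2.
Erikson vs Jones: Jones wins 5–0.
Erikson vs Gupta: Erikson wins 3–2.
Jones vs Gupta: Jones wins 3–2.
Jones beats each rival — Ito (4–1), Erikson (5–0), Gupta (3–2) — so Jones is the Condorcet winner.

Jones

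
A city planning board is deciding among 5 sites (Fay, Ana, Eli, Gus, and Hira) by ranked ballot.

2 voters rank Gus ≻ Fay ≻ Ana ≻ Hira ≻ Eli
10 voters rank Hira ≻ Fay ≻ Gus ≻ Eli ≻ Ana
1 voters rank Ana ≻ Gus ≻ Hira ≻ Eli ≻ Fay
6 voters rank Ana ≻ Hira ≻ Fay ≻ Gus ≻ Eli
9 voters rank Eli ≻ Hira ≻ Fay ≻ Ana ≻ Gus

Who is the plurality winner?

Hira

First-place vote totals:
  Fay: 0
  Ana: 7
  Eli: 9
  Gus: 2
  Hira: 10
Hira has the most first-place votes.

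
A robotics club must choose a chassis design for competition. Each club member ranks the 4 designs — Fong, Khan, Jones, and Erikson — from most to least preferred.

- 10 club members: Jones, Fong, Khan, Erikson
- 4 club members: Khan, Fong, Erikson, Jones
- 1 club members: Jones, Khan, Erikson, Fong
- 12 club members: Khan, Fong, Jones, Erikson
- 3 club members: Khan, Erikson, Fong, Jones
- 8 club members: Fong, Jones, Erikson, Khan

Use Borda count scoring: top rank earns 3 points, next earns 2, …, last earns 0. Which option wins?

Fong

Borda scores:
  Fong: 10·2 + 4·2 + 0 + 12·2 + 3·1 + 8·3 = 79
  Khan: 10·1 + 4·3 + 2 + 12·3 + 3·3 + 8·0 = 69
  Jones: 10·3 + 4·0 + 3 + 12·1 + 3·0 + 8·2 = 61
  Erikson: 10·0 + 4·1 + 1 + 12·0 + 3·2 + 8·1 = 19
Fong has the highest total.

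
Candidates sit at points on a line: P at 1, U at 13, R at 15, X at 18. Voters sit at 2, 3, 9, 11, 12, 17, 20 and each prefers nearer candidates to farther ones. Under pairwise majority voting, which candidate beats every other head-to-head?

With single-peaked preferences on a line, the Condorcet winner is the candidate closest to the median voter.
The median voter (position 11) is closest to U at 13.
Check: U vs R — voters closer to U: 5 of 7.

U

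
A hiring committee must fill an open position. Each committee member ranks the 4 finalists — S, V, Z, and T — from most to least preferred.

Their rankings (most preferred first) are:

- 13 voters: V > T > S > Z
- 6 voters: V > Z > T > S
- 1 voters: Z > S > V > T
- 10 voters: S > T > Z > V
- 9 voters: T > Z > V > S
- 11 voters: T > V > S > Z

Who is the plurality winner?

First-place vote totals:
  S: 10
  V: 19
  Z: 1
  T: 20
T has the most first-place votes.

T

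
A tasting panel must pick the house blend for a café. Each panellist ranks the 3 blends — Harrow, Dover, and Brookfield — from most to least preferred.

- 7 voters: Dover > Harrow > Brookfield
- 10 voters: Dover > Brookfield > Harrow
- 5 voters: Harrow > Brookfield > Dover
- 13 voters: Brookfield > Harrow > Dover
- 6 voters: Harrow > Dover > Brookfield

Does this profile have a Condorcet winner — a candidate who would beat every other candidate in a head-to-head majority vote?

No

Head-to-head results (41 voters total):
Harrow vs Dover: Harrow wins 24–17.
Harrow vs Brookfield: Brookfield wins 23–18.
Dover vs Brookfield: Dover wins 23–18.
No candidate beats all others: Harrow beats Dover beats Brookfield beats Harrow, a majority cycle.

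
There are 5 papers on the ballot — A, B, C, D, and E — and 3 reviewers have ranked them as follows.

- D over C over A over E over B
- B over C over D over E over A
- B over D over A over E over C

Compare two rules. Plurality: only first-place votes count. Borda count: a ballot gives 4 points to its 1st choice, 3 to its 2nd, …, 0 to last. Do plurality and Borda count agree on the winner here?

Plurality first-place counts: A 0, B 2, C 0, D 1, E 0 → B.
Borda totals: A 4, B 8, C 6, D 9, E 3 → D.
The two rules disagree: plurality picks B, Borda picks D.

No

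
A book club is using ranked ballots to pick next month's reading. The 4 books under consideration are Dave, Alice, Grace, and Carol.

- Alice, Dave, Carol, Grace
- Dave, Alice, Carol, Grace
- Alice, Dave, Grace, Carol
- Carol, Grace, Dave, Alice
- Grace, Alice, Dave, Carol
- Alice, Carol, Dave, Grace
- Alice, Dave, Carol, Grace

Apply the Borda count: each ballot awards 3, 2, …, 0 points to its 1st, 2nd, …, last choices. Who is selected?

Borda scores:
  Dave: 2 + 3 + 2 + 1 + 1 + 1 + 2 = 12
  Alice: 3 + 2 + 3 + 0 + 2 + 3 + 3 = 16
  Grace: 0 + 0 + 1 + 2 + 3 + 0 + 0 = 6
  Carol: 1 + 1 + 0 + 3 + 0 + 2 + 1 = 8
Alice has the highest total.

Alice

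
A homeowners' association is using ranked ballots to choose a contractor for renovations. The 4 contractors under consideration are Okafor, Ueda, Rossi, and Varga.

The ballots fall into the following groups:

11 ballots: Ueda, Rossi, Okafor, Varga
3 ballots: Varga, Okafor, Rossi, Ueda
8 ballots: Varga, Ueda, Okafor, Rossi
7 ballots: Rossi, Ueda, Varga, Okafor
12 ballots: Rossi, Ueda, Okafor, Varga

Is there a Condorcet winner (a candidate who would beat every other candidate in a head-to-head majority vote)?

Head-to-head results (41 voters total):
Okafor vs Ueda: Ueda wins 38–3.
Okafor vs Rossi: Rossi wins 30–11.
Okafor vs Varga: Okafor wins 23–18.
Ueda vs Rossi: Rossi wins 22–19.
Ueda vs Varga: Ueda wins 30–11.
Rossi vs Varga: Rossi wins 30–11.
Rossi beats each rival — Okafor (30–11), Ueda (22–19), Varga (30–11) — so Rossi is the Condorcet winner.

Yes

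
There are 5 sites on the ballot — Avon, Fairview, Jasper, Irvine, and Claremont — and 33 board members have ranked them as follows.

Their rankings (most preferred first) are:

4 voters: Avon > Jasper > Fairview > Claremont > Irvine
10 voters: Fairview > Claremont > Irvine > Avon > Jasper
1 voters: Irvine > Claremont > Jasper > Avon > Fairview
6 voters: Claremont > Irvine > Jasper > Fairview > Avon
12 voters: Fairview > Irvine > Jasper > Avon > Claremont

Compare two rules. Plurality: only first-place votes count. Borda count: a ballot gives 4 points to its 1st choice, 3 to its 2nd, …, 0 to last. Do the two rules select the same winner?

Plurality first-place counts: Avon 4, Fairview 22, Jasper 0, Irvine 1, Claremont 6 → Fairview.
Borda totals: Avon 39, Fairview 102, Jasper 50, Irvine 78, Claremont 61 → Fairview.
The two rules agree on Fairview.

Yes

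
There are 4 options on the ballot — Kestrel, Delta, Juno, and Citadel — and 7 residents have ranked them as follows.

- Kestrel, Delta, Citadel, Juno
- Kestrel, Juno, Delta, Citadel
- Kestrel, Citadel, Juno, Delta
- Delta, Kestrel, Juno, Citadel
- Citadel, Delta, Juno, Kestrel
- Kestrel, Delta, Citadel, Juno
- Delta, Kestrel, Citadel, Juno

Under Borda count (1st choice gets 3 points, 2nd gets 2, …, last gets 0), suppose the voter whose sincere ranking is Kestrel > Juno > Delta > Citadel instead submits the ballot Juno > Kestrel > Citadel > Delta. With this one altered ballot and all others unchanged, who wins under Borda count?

Kestrel

Borda totals with the altered ballot: Kestrel 15, Delta 12, Juno 6, Citadel 9.
The winner is unchanged: still Kestrel.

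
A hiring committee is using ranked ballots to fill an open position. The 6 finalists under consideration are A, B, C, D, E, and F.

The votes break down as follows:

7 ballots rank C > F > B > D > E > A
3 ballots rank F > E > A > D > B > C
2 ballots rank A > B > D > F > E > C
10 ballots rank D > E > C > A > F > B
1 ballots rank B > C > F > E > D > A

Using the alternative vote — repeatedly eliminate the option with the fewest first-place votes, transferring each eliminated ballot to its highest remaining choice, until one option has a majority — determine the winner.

Round 1: D 10, C 7, F 3, A 2, B 1, E 0. E has the fewest and is eliminated.
Round 2: D 10, C 7, F 3, A 2, B 1. B has the fewest and is eliminated.
Round 3: D 10, C 8, F 3, A 2. A has the fewest and is eliminated.
Round 4: D 12, C 8, F 3. D has a majority.

D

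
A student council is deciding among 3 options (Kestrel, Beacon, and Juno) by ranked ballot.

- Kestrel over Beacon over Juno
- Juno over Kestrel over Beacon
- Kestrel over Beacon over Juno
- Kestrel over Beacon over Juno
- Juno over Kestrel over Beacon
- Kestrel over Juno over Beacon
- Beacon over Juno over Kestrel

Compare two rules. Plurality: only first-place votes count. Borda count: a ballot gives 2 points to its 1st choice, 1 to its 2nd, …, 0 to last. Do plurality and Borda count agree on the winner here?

Yes

Plurality first-place counts: Kestrel 4, Beacon 1, Juno 2 → Kestrel.
Borda totals: Kestrel 10, Beacon 5, Juno 6 → Kestrel.
The two rules agree on Kestrel.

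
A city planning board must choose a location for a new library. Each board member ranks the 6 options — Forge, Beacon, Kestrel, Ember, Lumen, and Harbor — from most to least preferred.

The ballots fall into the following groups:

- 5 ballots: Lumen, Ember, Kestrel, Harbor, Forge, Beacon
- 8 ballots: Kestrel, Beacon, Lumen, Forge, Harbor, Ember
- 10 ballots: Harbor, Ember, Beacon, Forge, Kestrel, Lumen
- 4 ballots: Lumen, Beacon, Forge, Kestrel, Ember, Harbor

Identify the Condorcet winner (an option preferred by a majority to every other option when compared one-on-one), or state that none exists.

None — there is no Condorcet winner

Head-to-head results (27 voters total):
Forge vs Beacon: Beacon wins 22–5.
Forge vs Kestrel: Forge wins 14–13.
Forge vs Ember: Ember wins 15–12.
Forge vs Lumen: Lumen wins 17–10.
Forge vs Harbor: Harbor wins 15–12.
Beacon vs Kestrel: Beacon wins 14–13.
Beacon vs Ember: Ember wins 15–12.
Beacon vs Lumen: Beacon wins 18–9.
Beacon vs Harbor: Harbor wins 15–12.
Kestrel vs Ember: Ember wins 15–12.
Kestrel vs Lumen: Kestrel wins 18–9.
Kestrel vs Harbor: Kestrel wins 17–10.
Ember vs Lumen: Lumen wins 17–10.
Ember vs Harbor: Harbor wins 18–9.
Lumen vs Harbor: Lumen wins 17–10.
No candidate beats all others: Forge beats Kestrel beats Lumen beats Forge, a majority cycle.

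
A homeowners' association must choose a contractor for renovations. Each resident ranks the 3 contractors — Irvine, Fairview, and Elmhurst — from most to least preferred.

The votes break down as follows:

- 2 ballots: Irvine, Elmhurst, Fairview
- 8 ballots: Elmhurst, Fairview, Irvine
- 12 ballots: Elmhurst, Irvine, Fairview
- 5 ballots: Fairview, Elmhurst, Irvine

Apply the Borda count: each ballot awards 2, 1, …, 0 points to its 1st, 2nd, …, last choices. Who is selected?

Elmhurst

Borda scores:
  Irvine: 2·2 + 8·0 + 12·1 + 5·0 = 16
  Fairview: 2·0 + 8·1 + 12·0 + 5·2 = 18
  Elmhurst: 2·1 + 8·2 + 12·2 + 5·1 = 47
Elmhurst has the highest total.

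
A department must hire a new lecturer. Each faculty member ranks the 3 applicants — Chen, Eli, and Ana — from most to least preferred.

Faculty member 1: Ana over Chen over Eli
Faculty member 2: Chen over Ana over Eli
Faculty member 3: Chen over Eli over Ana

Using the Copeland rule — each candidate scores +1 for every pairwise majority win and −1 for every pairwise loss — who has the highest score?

Pairwise results:
  Chen vs Eli: Chen wins 3–0.
  Chen vs Ana: Chen wins 2–1.
  Eli vs Ana: Ana wins 2–1.
Copeland scores (wins − losses):
  Chen: 2 − 0 = 2
  Eli: 0 − 2 = -2
  Ana: 1 − 1 = 0
Chen has the best Copeland score.

Chen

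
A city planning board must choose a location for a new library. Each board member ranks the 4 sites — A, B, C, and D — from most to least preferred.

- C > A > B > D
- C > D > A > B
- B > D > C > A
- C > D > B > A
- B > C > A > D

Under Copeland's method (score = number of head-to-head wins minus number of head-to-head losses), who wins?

Pairwise results:
  A vs B: B wins 3–2.
  A vs C: C wins 5–0.
  A vs D: D wins 3–2.
  B vs C: C wins 3–2.
  B vs D: B wins 3–2.
  C vs D: C wins 4–1.
Copeland scores (wins − losses):
  A: 0 − 3 = -3
  B: 2 − 1 = 1
  C: 3 − 0 = 3
  D: 1 − 2 = -1
C has the best Copeland score.

C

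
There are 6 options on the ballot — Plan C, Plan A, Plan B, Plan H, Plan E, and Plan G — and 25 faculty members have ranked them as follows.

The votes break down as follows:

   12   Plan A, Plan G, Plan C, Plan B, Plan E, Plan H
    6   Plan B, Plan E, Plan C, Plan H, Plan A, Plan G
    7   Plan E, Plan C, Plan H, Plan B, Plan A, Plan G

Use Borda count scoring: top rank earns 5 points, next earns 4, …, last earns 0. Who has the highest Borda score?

Plan C

Borda scores:
  Plan C: 12·3 + 6·3 + 7·4 = 82
  Plan A: 12·5 + 6·1 + 7·1 = 73
  Plan B: 12·2 + 6·5 + 7·2 = 68
  Plan H: 12·0 + 6·2 + 7·3 = 33
  Plan E: 12·1 + 6·4 + 7·5 = 71
  Plan G: 12·4 + 6·0 + 7·0 = 48
Plan C has the highest total.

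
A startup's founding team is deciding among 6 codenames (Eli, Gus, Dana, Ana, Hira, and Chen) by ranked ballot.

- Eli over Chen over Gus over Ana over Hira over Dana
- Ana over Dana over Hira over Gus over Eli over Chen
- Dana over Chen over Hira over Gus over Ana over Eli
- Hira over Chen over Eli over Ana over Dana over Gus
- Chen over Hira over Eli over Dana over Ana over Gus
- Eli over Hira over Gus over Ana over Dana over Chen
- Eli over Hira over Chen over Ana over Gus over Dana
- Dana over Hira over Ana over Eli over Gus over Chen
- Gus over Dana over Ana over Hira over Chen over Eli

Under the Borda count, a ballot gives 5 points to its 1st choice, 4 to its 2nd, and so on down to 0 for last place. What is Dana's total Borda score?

22

Borda scores:
  Eli: 5 + 1 + 0 + 3 + 3 + 5 + 5 + 2 + 0 = 24
  Gus: 3 + 2 + 2 + 0 + 0 + 3 + 1 + 1 + 5 = 17
  Dana: 0 + 4 + 5 + 1 + 2 + 1 + 0 + 5 + 4 = 22
  Ana: 2 + 5 + 1 + 2 + 1 + 2 + 2 + 3 + 3 = 21
  Hira: 1 + 3 + 3 + 5 + 4 + 4 + 4 + 4 + 2 = 30
  Chen: 4 + 0 + 4 + 4 + 5 + 0 + 3 + 0 + 1 = 21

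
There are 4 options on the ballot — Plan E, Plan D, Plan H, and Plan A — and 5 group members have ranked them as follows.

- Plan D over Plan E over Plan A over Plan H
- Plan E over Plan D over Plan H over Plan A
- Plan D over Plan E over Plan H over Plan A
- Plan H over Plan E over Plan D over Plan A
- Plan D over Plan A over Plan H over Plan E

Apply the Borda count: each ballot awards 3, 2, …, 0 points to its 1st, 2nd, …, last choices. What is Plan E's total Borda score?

Borda scores:
  Plan E: 2 + 3 + 2 + 2 + 0 = 9
  Plan D: 3 + 2 + 3 + 1 + 3 = 12
  Plan H: 0 + 1 + 1 + 3 + 1 = 6
  Plan A: 1 + 0 + 0 + 0 + 2 = 3

9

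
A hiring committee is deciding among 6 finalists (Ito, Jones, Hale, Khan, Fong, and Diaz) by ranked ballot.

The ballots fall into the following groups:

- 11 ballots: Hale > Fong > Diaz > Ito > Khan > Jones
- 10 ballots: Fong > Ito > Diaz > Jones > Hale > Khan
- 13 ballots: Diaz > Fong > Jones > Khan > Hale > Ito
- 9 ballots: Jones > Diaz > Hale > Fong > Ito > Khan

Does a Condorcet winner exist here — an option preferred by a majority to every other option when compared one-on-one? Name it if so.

Head-to-head results (43 voters total):
Ito vs Jones: Jones wins 22–21.
Ito vs Hale: Hale wins 33–10.
Ito vs Khan: Ito wins 30–13.
Ito vs Fong: Fong wins 43–0.
Ito vs Diaz: Diaz wins 33–10.
Jones vs Hale: Jones wins 32–11.
Jones vs Khan: Jones wins 32–11.
Jones vs Fong: Fong wins 34–9.
Jones vs Diaz: Diaz wins 34–9.
Hale vs Khan: Hale wins 30–13.
Hale vs Fong: Fong wins 23–20.
Hale vs Diaz: Diaz wins 32–11.
Khan vs Fong: Fong wins 43–0.
Khan vs Diaz: Diaz wins 43–0.
Fong vs Diaz: Diaz wins 22–21.
Diaz beats each rival — Ito (33–10), Jones (34–9), Hale (32–11), Khan (43–0), Fong (22–21) — so Diaz is the Condorcet winner.

Diaz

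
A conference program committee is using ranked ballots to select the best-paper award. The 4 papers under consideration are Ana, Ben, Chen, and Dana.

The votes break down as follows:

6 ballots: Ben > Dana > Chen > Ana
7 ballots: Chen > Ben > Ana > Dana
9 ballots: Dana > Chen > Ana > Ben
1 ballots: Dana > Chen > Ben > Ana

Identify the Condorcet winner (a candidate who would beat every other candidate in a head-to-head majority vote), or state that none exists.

Head-to-head results (23 voters total):
Ana vs Ben: Ben wins 14–9.
Ana vs Chen: Chen wins 23–0.
Ana vs Dana: Dana wins 16–7.
Ben vs Chen: Chen wins 17–6.
Ben vs Dana: Ben wins 13–10.
Chen vs Dana: Dana wins 16–7.
No candidate beats all others: Ben beats Dana beats Chen beats Ben, a majority cycle.

No Condorcet winner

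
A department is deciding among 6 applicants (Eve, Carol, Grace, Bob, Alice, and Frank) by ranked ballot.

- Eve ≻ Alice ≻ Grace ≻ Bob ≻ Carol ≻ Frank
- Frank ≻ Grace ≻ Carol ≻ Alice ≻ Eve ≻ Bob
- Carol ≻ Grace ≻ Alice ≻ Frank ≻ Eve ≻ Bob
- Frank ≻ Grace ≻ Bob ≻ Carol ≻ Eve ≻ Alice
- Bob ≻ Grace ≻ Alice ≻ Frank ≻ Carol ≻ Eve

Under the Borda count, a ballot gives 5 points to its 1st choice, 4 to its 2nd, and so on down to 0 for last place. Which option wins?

Grace

Borda scores:
  Eve: 5 + 1 + 1 + 1 + 0 = 8
  Carol: 1 + 3 + 5 + 2 + 1 = 12
  Grace: 3 + 4 + 4 + 4 + 4 = 19
  Bob: 2 + 0 + 0 + 3 + 5 = 10
  Alice: 4 + 2 + 3 + 0 + 3 = 12
  Frank: 0 + 5 + 2 + 5 + 2 = 14
Grace has the highest total.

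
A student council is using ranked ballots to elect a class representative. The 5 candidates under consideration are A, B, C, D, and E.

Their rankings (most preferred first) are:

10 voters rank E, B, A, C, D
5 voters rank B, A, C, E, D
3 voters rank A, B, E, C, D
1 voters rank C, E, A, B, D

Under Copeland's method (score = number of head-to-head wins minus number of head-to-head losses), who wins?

Pairwise results:
  A vs B: B wins 15–4.
  A vs C: A wins 18–1.
  A vs D: A wins 19–0.
  A vs E: E wins 11–8.
  B vs C: B wins 18–1.
  B vs D: B wins 19–0.
  B vs E: E wins 11–8.
  C vs D: C wins 19–0.
  C vs E: E wins 13–6.
  D vs E: E wins 19–0.
Copeland scores (wins − losses):
  A: 2 − 2 = 0
  B: 3 − 1 = 2
  C: 1 − 3 = -2
  D: 0 − 4 = -4
  E: 4 − 0 = 4
E has the best Copeland score.

E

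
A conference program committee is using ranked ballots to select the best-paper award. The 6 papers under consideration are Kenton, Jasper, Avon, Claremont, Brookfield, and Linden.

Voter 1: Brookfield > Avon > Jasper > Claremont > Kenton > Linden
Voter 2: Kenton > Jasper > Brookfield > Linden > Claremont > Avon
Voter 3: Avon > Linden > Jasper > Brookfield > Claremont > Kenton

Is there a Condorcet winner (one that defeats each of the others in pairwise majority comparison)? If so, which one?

Head-to-head results (3 voters total):
Kenton vs Jasper: Jasper wins 2–1.
Kenton vs Avon: Avon wins 2–1.
Kenton vs Claremont: Claremont wins 2–1.
Kenton vs Brookfield: Brookfield wins 2–1.
Kenton vs Linden: Kenton wins 2–1.
Jasper vs Avon: Avon wins 2–1.
Jasper vs Claremont: Jasper wins 3–0.
Jasper vs Brookfield: Jasper wins 2–1.
Jasper vs Linden: Jasper wins 2–1.
Avon vs Claremont: Avon wins 2–1.
Avon vs Brookfield: Brookfield wins 2–1.
Avon vs Linden: Avon wins 2–1.
Claremont vs Brookfield: Brookfield wins 3–0.
Claremont vs Linden: Linden wins 2–1.
Brookfield vs Linden: Brookfield wins 2–1.
No candidate beats all others: Kenton beats Linden beats Claremont beats Kenton, a majority cycle.

None — there is no Condorcet winner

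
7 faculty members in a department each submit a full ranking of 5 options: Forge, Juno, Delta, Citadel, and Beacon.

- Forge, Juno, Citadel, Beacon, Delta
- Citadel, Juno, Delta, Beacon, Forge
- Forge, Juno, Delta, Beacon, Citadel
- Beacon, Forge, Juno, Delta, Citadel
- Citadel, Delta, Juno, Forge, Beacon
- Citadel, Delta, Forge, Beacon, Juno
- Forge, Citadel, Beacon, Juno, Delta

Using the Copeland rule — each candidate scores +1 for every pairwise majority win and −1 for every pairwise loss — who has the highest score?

Forge

Pairwise results:
  Forge vs Juno: Forge wins 5–2.
  Forge vs Delta: Forge wins 4–3.
  Forge vs Citadel: Forge wins 4–3.
  Forge vs Beacon: Forge wins 5–2.
  Juno vs Delta: Juno wins 5–2.
  Juno vs Citadel: Citadel wins 4–3.
  Juno vs Beacon: Juno wins 4–3.
  Delta vs Citadel: Citadel wins 5–2.
  Delta vs Beacon: Delta wins 4–3.
  Citadel vs Beacon: Citadel wins 5–2.
Copeland scores (wins − losses):
  Forge: 4 − 0 = 4
  Juno: 2 − 2 = 0
  Delta: 1 − 3 = -2
  Citadel: 3 − 1 = 2
  Beacon: 0 − 4 = -4
Forge has the best Copeland score.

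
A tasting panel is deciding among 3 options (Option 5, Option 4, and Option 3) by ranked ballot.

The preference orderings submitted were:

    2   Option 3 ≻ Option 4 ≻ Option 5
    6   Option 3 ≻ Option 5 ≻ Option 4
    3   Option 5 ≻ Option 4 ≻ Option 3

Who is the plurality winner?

First-place vote totals:
  Option 5: 3
  Option 4: 0
  Option 3: 8
Option 3 has the most first-place votes.

Option 3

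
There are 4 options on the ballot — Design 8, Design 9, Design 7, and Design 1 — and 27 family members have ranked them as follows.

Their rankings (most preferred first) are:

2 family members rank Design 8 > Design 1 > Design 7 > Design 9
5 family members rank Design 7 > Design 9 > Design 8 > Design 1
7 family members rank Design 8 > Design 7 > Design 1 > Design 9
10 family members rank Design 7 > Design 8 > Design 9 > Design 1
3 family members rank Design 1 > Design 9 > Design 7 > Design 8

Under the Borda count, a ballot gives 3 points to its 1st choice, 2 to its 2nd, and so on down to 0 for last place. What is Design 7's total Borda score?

64

Borda scores:
  Design 8: 2·3 + 5·1 + 7·3 + 10·2 + 3·0 = 52
  Design 9: 2·0 + 5·2 + 7·0 + 10·1 + 3·2 = 26
  Design 7: 2·1 + 5·3 + 7·2 + 10·3 + 3·1 = 64
  Design 1: 2·2 + 5·0 + 7·1 + 10·0 + 3·3 = 20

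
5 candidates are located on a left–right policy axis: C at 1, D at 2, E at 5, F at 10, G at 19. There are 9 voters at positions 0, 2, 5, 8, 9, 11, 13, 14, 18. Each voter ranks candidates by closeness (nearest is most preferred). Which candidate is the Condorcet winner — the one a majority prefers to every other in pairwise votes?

With single-peaked preferences on a line, the Condorcet winner is the candidate closest to the median voter.
The median voter (position 9) is closest to F at 10.
Check: F vs D — voters closer to F: 6 of 9.

F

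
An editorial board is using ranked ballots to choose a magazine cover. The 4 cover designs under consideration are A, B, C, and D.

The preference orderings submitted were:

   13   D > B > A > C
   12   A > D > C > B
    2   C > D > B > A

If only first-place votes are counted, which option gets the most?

D

First-place vote totals:
  A: 12
  B: 0
  C: 2
  D: 13
D has the most first-place votes.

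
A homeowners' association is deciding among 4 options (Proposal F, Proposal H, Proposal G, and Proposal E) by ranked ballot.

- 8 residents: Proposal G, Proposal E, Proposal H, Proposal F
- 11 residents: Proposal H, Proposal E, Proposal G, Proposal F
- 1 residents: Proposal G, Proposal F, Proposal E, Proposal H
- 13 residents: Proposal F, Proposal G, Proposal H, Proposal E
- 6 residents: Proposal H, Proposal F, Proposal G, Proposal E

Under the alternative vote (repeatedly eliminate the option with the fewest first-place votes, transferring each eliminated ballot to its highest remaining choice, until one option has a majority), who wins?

Round 1: Proposal H 17, Proposal F 13, Proposal G 9, Proposal E 0. Proposal E has the fewest and is eliminated.
Round 2: Proposal H 17, Proposal F 13, Proposal G 9. Proposal G has the fewest and is eliminated.
Round 3: Proposal H 25, Proposal F 14. Proposal H has a majority.

Proposal H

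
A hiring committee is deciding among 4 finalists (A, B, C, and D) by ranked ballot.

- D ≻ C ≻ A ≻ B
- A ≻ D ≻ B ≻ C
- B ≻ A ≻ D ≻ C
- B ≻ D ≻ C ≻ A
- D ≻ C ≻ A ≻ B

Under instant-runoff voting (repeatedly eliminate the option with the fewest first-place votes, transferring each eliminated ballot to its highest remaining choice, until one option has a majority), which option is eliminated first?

C

Round 1: B 2, D 2, A 1, C 0. C has the fewest and is eliminated.
Round 2: B 2, D 2, A 1. A has the fewest and is eliminated.
Round 3: D 3, B 2. D has a majority.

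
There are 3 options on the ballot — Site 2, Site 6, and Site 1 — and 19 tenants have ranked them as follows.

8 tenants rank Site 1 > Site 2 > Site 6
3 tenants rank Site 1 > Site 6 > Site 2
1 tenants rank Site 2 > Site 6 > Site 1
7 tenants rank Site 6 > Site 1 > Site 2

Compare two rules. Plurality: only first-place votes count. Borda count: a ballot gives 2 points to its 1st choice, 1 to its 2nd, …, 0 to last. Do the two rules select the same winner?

Plurality first-place counts: Site 2 1, Site 6 7, Site 1 11 → Site 1.
Borda totals: Site 2 10, Site 6 18, Site 1 29 → Site 1.
The two rules agree on Site 1.

Yes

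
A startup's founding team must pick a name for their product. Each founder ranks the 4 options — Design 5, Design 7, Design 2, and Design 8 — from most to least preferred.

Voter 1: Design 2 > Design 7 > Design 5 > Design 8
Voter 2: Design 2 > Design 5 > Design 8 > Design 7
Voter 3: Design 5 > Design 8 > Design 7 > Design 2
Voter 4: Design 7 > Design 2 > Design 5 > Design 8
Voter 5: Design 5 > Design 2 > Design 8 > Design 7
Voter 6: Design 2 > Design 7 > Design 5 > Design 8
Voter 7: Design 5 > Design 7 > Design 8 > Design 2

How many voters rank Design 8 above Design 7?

Ballots ranking Design 8 above Design 7: 3.
Ballots ranking Design 7 above Design 8: 4.
So 3 of 7 voters prefer Design 8 to Design 7.

3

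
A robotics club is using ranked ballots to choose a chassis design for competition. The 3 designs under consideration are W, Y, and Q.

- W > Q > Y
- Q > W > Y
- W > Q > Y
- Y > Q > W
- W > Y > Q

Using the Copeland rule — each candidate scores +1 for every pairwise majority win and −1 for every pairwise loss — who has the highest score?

W

Pairwise results:
  W vs Y: W wins 4–1.
  W vs Q: W wins 3–2.
  Y vs Q: Q wins 3–2.
Copeland scores (wins − losses):
  W: 2 − 0 = 2
  Y: 0 − 2 = -2
  Q: 1 − 1 = 0
W has the best Copeland score.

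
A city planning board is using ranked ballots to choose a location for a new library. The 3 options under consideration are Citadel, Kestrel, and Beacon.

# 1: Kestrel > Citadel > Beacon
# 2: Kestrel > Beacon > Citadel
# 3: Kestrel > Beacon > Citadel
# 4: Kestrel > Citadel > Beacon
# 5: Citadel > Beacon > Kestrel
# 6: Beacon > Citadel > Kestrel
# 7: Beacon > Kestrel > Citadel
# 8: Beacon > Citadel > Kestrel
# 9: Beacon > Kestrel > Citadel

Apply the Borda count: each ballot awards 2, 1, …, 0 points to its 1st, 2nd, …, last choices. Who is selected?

Beacon

Borda scores:
  Citadel: 1 + 0 + 0 + 1 + 2 + 1 + 0 + 1 + 0 = 6
  Kestrel: 2 + 2 + 2 + 2 + 0 + 0 + 1 + 0 + 1 = 10
  Beacon: 0 + 1 + 1 + 0 + 1 + 2 + 2 + 2 + 2 = 11
Beacon has the highest total.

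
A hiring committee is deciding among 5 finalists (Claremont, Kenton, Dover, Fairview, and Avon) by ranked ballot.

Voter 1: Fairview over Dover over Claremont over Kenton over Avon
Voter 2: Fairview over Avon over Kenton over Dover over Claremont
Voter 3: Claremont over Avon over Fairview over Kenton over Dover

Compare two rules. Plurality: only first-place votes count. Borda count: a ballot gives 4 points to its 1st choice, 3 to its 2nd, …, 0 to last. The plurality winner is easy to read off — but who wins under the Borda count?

Plurality first-place counts: Claremont 1, Kenton 0, Dover 0, Fairview 2, Avon 0 → Fairview.
Borda totals: Claremont 6, Kenton 4, Dover 4, Fairview 10, Avon 6 → Fairview.

Fairview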